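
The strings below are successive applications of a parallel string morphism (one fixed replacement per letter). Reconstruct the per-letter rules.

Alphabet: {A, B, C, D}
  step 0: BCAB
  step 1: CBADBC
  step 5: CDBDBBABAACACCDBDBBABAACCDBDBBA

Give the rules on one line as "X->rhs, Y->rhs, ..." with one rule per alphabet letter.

A->DB, B->C, C->BA, D->A

  step 0 ⇒ step 1: BCAB ⇒ C·BA·DB·C
    A ↦ DB
    B ↦ C
    C ↦ BA
    D ↦ A  (constrained at step 1)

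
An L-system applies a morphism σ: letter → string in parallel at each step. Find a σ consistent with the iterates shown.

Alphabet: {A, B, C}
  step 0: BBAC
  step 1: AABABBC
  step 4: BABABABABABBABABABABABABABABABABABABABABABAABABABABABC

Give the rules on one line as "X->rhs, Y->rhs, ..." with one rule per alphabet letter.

  step 0 ⇒ step 1: BBAC ⇒ A·A·BAB·BC
    A ↦ BAB
    B ↦ A
    C ↦ BC

A->BAB, B->A, C->BC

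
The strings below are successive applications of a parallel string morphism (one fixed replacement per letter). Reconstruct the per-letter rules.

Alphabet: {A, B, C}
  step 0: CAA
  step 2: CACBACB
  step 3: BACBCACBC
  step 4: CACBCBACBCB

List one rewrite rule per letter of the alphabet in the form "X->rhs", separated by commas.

A->AC, B->C, C->B

  step 3 ⇒ step 4: BACBCACBC ⇒ C·AC·B·C·B·AC·B·C·B
    A ↦ AC
    B ↦ C
    C ↦ B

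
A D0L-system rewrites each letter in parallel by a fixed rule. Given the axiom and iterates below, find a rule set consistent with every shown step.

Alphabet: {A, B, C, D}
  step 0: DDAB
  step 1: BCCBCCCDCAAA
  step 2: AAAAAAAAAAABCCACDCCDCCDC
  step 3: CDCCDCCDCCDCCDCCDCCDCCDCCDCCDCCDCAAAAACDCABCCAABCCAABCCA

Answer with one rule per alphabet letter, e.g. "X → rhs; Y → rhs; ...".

A->CDC, B->AAA, C->A, D->BCC

  step 2 ⇒ step 3: AAAAAAAAAAABCCACDCCDCCDC ⇒ CDC·CDC·CDC·CDC·CDC·CDC·CDC·CDC·CDC·CDC·CDC·AAA·A·A·CDC·A·BCC·A·A·BCC·A·A·BCC·A
    A ↦ CDC
    B ↦ AAA
    C ↦ A
    D ↦ BCC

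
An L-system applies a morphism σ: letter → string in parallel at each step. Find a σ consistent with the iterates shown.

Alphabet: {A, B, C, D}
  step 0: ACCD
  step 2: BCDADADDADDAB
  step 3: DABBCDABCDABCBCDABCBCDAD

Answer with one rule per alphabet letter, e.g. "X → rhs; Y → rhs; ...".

  step 2 ⇒ step 3: BCDADADDADDAB ⇒ D·AB·BC·DA·BC·DA·BC·BC·DA·BC·BC·DA·D
    A ↦ DA
    B ↦ D
    C ↦ AB
    D ↦ BC

A->DA, B->D, C->AB, D->BC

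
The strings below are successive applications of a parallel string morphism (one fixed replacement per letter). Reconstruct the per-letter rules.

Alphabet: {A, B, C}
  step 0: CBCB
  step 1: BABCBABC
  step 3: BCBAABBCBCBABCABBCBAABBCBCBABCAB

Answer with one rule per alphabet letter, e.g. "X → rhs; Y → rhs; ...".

A->AB, B->BC, C->BA

  step 0 ⇒ step 1: CBCB ⇒ BA·BC·BA·BC
    B ↦ BC
    C ↦ BA
    A ↦ AB  (constrained at step 1)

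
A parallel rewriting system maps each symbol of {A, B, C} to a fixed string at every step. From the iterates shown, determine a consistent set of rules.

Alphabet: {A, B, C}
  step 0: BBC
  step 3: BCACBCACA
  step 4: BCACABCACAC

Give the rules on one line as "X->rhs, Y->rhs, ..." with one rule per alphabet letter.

  step 3 ⇒ step 4: BCACBCACA ⇒ BC·A·C·A·BC·A·C·A·C
    A ↦ C
    B ↦ BC
    C ↦ A

A->C, B->BC, C->A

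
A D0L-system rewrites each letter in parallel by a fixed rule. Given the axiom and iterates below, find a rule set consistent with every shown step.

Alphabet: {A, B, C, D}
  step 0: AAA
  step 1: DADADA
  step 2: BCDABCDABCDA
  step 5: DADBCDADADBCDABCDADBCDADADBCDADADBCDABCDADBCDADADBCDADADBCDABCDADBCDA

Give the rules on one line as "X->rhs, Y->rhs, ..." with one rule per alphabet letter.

  step 1 ⇒ step 2: DADADA ⇒ BC·DA·BC·DA·BC·DA
    A ↦ DA
    D ↦ BC
    B ↦ DA  (constrained at step 2)
    C ↦ D  (constrained at step 2)

A->DA, B->DA, C->D, D->BC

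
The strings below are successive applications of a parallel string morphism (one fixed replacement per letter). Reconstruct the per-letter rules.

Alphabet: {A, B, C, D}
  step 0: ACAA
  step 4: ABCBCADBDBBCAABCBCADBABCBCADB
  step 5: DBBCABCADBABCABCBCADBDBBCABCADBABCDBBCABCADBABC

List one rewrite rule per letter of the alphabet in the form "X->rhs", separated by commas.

A->DB, B->BC, C->A, D->A

  step 4 ⇒ step 5: ABCBCADBDBBCAABCBCADBABCBCADB ⇒ DB·BC·A·BC·A·DB·A·BC·A·BC·BC·A·DB·DB·BC·A·BC·A·DB·A·BC·DB·BC·A·BC·A·DB·A·BC
    A ↦ DB
    B ↦ BC
    C ↦ A
    D ↦ A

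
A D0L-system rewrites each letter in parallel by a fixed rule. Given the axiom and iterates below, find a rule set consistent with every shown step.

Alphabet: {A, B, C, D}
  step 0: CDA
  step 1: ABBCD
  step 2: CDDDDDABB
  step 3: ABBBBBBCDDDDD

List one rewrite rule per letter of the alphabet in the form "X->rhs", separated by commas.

A->CD, B->DD, C->AB, D->B

  step 2 ⇒ step 3: CDDDDDABB ⇒ AB·B·B·B·B·B·CD·DD·DD
    A ↦ CD
    B ↦ DD
    C ↦ AB
    D ↦ B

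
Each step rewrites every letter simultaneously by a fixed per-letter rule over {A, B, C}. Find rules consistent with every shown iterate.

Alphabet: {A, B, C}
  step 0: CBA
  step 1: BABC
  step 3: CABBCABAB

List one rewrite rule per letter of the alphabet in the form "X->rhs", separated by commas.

A->C, B->AB, C->B

  step 0 ⇒ step 1: CBA ⇒ B·AB·C
    A ↦ C
    B ↦ AB
    C ↦ B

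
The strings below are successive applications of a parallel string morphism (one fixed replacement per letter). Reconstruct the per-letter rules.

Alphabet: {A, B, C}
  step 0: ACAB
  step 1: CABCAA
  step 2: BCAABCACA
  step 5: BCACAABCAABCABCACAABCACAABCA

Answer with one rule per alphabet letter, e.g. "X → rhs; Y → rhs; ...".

A->CA, B->A, C->B

  step 1 ⇒ step 2: CABCAA ⇒ B·CA·A·B·CA·CA
    A ↦ CA
    B ↦ A
    C ↦ B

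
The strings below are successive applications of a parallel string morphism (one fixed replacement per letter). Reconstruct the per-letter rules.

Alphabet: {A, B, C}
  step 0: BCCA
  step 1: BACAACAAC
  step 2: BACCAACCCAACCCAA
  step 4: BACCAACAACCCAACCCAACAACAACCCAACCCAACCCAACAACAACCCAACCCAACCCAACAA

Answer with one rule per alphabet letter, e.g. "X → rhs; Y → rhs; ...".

  step 1 ⇒ step 2: BACAACAAC ⇒ BA·C·CAA·C·C·CAA·C·C·CAA
    A ↦ C
    B ↦ BA
    C ↦ CAA

A->C, B->BA, C->CAA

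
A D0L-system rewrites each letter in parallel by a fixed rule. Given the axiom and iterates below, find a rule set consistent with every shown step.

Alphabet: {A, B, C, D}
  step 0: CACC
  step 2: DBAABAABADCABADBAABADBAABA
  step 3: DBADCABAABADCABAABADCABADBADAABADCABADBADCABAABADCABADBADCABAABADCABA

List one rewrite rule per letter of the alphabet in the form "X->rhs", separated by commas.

  step 2 ⇒ step 3: DBAABAABADCABADBAABADBAABA ⇒ DBA·DC·ABA·ABA·DC·ABA·ABA·DC·ABA·DBA·DA·ABA·DC·ABA·DBA·DC·ABA·ABA·DC·ABA·DBA·DC·ABA·ABA·DC·ABA
    A ↦ ABA
    B ↦ DC
    C ↦ DA
    D ↦ DBA

A->ABA, B->DC, C->DA, D->DBA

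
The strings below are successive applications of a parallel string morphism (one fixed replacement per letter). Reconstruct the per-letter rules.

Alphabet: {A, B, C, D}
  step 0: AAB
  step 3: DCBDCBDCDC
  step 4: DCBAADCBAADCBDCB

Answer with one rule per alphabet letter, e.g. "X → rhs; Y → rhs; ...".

  step 3 ⇒ step 4: DCBDCBDCDC ⇒ DC·B·AA·DC·B·AA·DC·B·DC·B
    B ↦ AA
    C ↦ B
    D ↦ DC
    A ↦ D  (constrained at step 0)

A->D, B->AA, C->B, D->DC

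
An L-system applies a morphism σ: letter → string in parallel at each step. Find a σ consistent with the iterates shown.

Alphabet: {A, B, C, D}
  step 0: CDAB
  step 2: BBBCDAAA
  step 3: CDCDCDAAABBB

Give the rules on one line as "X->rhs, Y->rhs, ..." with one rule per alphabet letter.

  step 2 ⇒ step 3: BBBCDAAA ⇒ CD·CD·CD·A·AA·B·B·B
    A ↦ B
    B ↦ CD
    C ↦ A
    D ↦ AA

A->B, B->CD, C->A, D->AA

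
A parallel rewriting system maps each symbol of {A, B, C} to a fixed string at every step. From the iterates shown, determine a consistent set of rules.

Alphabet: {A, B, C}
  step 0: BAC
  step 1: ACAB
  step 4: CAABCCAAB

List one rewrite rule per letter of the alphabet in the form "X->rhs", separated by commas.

  step 0 ⇒ step 1: BAC ⇒ A·C·AB
    A ↦ C
    B ↦ A
    C ↦ AB

A->C, B->A, C->AB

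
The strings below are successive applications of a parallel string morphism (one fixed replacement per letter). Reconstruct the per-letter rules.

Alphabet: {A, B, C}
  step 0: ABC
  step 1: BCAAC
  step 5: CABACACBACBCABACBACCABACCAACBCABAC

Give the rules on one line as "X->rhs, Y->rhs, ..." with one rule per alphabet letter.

  step 0 ⇒ step 1: ABC ⇒ B·CA·AC
    A ↦ B
    B ↦ CA
    C ↦ AC

A->B, B->CA, C->AC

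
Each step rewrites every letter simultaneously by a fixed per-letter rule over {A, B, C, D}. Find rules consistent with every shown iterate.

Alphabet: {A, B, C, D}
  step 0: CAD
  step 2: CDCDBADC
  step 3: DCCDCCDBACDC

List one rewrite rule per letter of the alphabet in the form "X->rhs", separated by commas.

  step 2 ⇒ step 3: CDCDBADC ⇒ DC·C·DC·C·D·BA·C·DC
    A ↦ BA
    B ↦ D
    C ↦ DC
    D ↦ C

A->BA, B->D, C->DC, D->C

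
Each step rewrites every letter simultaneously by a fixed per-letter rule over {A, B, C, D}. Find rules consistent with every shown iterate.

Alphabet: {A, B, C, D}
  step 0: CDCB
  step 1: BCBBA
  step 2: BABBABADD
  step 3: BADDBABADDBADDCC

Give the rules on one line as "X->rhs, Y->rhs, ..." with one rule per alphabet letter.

  step 2 ⇒ step 3: BABBABADD ⇒ BA·DD·BA·BA·DD·BA·DD·C·C
    A ↦ DD
    B ↦ BA
    D ↦ C
  step 0 ⇒ step 1: CDCB ⇒ B·C·B·BA
    C ↦ B

A->DD, B->BA, C->B, D->C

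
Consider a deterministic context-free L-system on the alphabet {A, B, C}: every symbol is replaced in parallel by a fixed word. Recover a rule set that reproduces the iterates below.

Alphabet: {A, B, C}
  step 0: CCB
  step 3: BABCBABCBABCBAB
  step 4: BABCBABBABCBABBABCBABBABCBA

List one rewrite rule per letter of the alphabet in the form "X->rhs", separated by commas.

  step 3 ⇒ step 4: BABCBABCBABCBAB ⇒ BA·BC·BA·B·BA·BC·BA·B·BA·BC·BA·B·BA·BC·BA
    A ↦ BC
    B ↦ BA
    C ↦ B

A->BC, B->BA, C->B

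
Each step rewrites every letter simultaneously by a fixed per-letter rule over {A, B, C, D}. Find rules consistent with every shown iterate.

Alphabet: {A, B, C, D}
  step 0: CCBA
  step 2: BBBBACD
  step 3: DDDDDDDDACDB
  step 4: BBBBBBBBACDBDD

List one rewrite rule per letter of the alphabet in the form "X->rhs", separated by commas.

A->AC, B->DD, C->D, D->B

  step 3 ⇒ step 4: DDDDDDDDACDB ⇒ B·B·B·B·B·B·B·B·AC·D·B·DD
    A ↦ AC
    B ↦ DD
    C ↦ D
    D ↦ B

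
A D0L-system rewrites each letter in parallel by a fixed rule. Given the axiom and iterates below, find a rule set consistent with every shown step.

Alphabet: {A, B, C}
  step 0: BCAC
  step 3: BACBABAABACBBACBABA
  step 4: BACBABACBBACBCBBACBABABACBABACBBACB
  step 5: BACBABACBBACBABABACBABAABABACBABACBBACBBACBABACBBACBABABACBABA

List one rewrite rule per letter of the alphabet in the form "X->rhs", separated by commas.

A->CB, B->BA, C->A

  step 4 ⇒ step 5: BACBABACBBACBCBBACBABABACBABACBBACB ⇒ BA·CB·A·BA·CB·BA·CB·A·BA·BA·CB·A·BA·A·BA·BA·CB·A·BA·CB·BA·CB·BA·CB·A·BA·CB·BA·CB·A·BA·BA·CB·A·BA
    A ↦ CB
    B ↦ BA
    C ↦ A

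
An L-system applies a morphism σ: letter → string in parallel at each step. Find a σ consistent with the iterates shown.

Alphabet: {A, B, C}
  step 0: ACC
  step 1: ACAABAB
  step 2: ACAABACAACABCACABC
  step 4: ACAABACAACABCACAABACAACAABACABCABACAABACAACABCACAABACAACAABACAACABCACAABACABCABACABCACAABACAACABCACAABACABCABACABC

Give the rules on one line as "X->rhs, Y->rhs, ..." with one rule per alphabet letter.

A->ACA, B->BC, C->AB

  step 1 ⇒ step 2: ACAABAB ⇒ ACA·AB·ACA·ACA·BC·ACA·BC
    A ↦ ACA
    B ↦ BC
    C ↦ AB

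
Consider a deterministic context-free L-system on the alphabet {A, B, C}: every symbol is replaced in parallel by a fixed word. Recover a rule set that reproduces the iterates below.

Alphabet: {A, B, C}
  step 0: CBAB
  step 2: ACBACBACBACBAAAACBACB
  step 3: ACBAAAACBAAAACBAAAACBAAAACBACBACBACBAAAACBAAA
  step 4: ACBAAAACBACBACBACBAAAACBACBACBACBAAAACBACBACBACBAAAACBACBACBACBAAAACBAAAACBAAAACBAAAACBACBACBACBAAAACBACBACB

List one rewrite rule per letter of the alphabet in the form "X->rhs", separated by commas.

  step 3 ⇒ step 4: ACBAAAACBAAAACBAAAACBAAAACBACBACBACBAAAACBAAA ⇒ ACB·A·AA·ACB·ACB·ACB·ACB·A·AA·ACB·ACB·ACB·ACB·A·AA·ACB·ACB·ACB·ACB·A·AA·ACB·ACB·ACB·ACB·A·AA·ACB·A·AA·ACB·A·AA·ACB·A·AA·ACB·ACB·ACB·ACB·A·AA·ACB·ACB·ACB
    A ↦ ACB
    B ↦ AA
    C ↦ A

A->ACB, B->AA, C->A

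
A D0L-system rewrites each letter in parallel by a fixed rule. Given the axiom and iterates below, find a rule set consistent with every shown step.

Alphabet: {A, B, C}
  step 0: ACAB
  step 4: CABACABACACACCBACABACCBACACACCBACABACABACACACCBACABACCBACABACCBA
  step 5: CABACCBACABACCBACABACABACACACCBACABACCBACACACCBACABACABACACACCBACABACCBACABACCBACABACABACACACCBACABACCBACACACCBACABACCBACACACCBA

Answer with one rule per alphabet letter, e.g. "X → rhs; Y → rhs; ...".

A->BA, B->CC, C->CA

  step 4 ⇒ step 5: CABACABACACACCBACABACCBACACACCBACABACABACACACCBACABACCBACABACCBA ⇒ CA·BA·CC·BA·CA·BA·CC·BA·CA·BA·CA·BA·CA·CA·CC·BA·CA·BA·CC·BA·CA·CA·CC·BA·CA·BA·CA·BA·CA·CA·CC·BA·CA·BA·CC·BA·CA·BA·CC·BA·CA·BA·CA·BA·CA·CA·CC·BA·CA·BA·CC·BA·CA·CA·CC·BA·CA·BA·CC·BA·CA·CA·CC·BA
    A ↦ BA
    B ↦ CC
    C ↦ CA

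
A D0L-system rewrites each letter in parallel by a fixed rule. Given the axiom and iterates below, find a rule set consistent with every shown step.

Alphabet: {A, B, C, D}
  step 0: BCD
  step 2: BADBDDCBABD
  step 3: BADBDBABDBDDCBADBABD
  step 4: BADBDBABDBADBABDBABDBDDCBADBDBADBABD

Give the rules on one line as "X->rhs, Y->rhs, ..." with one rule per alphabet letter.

A->D, B->BA, C->DC, D->BD

  step 3 ⇒ step 4: BADBDBABDBDDCBADBABD ⇒ BA·D·BD·BA·BD·BA·D·BA·BD·BA·BD·BD·DC·BA·D·BD·BA·D·BA·BD
    A ↦ D
    B ↦ BA
    C ↦ DC
    D ↦ BD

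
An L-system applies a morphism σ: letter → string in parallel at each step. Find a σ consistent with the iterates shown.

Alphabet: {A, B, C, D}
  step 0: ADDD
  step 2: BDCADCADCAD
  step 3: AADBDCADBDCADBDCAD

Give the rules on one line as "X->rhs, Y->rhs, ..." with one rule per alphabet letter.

A->C, B->A, C->BD, D->AD

  step 2 ⇒ step 3: BDCADCADCAD ⇒ A·AD·BD·C·AD·BD·C·AD·BD·C·AD
    A ↦ C
    B ↦ A
    C ↦ BD
    D ↦ AD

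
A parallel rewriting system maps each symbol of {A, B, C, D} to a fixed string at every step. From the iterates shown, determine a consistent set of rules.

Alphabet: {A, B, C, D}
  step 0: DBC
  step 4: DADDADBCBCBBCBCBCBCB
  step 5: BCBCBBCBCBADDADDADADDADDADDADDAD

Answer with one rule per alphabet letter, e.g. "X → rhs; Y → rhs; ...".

  step 4 ⇒ step 5: DADDADBCBCBBCBCBCBCB ⇒ B·CBC·B·B·CBC·B·AD·D·AD·D·AD·AD·D·AD·D·AD·D·AD·D·AD
    A ↦ CBC
    B ↦ AD
    C ↦ D
    D ↦ B

A->CBC, B->AD, C->D, D->B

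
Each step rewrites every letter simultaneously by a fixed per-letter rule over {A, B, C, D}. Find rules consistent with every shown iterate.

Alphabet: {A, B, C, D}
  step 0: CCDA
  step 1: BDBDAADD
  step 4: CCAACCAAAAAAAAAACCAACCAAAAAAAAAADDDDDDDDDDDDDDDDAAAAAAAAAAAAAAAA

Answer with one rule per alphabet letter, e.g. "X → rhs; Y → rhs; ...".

A->DD, B->CC, C->BD, D->AA

  step 0 ⇒ step 1: CCDA ⇒ BD·BD·AA·DD
    A ↦ DD
    C ↦ BD
    D ↦ AA
    B ↦ CC  (constrained at step 1)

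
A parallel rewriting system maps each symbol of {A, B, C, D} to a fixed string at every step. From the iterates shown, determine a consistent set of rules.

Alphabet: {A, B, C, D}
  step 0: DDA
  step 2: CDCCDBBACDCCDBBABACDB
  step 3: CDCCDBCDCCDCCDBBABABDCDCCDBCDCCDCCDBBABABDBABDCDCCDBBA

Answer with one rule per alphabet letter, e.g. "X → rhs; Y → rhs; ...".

A->BD, B->BA, C->CDC, D->CDB

  step 2 ⇒ step 3: CDCCDBBACDCCDBBABACDB ⇒ CDC·CDB·CDC·CDC·CDB·BA·BA·BD·CDC·CDB·CDC·CDC·CDB·BA·BA·BD·BA·BD·CDC·CDB·BA
    A ↦ BD
    B ↦ BA
    C ↦ CDC
    D ↦ CDB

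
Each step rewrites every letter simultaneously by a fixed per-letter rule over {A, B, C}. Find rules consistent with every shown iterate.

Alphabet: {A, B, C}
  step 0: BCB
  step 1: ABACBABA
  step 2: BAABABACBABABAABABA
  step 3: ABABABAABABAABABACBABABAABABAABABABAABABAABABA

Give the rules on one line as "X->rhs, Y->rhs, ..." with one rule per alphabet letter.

  step 2 ⇒ step 3: BAABABACBABABAABABA ⇒ ABA·BA·BA·ABA·BA·ABA·BA·CB·ABA·BA·ABA·BA·ABA·BA·BA·ABA·BA·ABA·BA
    A ↦ BA
    B ↦ ABA
    C ↦ CB

A->BA, B->ABA, C->CB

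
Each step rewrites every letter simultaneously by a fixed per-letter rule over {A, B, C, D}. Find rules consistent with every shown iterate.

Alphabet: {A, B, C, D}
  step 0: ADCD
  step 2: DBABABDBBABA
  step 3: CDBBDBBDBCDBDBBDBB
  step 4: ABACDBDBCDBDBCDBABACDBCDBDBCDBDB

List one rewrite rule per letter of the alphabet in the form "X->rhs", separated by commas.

A->B, B->DB, C->ABA, D->C

  step 3 ⇒ step 4: CDBBDBBDBCDBDBBDBB ⇒ ABA·C·DB·DB·C·DB·DB·C·DB·ABA·C·DB·C·DB·DB·C·DB·DB
    B ↦ DB
    C ↦ ABA
    D ↦ C
  step 2 ⇒ step 3: DBABABDBBABA ⇒ C·DB·B·DB·B·DB·C·DB·DB·B·DB·B
    A ↦ B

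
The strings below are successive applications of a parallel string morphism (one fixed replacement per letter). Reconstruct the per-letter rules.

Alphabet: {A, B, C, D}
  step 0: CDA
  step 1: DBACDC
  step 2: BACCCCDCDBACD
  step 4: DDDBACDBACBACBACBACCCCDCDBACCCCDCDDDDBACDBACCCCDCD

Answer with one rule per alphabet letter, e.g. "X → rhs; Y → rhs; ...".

A->DC, B->CCC, C->D, D->BAC

  step 1 ⇒ step 2: DBACDC ⇒ BAC·CCC·DC·D·BAC·D
    A ↦ DC
    B ↦ CCC
    C ↦ D
    D ↦ BAC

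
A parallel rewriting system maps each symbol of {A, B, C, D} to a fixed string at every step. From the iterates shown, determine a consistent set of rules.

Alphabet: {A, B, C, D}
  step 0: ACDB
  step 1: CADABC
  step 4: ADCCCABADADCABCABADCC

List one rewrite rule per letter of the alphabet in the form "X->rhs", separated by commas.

  step 0 ⇒ step 1: ACDB ⇒ C·AD·AB·C
    A ↦ C
    B ↦ C
    C ↦ AD
    D ↦ AB

A->C, B->C, C->AD, D->AB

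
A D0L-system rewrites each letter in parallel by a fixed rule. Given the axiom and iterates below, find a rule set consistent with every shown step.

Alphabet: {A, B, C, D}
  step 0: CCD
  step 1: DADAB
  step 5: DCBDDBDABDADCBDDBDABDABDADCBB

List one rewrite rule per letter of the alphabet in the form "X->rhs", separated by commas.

A->DD, B->DC, C->DA, D->B

  step 0 ⇒ step 1: CCD ⇒ DA·DA·B
    C ↦ DA
    D ↦ B
    A ↦ DD  (constrained at step 1)
    B ↦ DC  (constrained at step 1)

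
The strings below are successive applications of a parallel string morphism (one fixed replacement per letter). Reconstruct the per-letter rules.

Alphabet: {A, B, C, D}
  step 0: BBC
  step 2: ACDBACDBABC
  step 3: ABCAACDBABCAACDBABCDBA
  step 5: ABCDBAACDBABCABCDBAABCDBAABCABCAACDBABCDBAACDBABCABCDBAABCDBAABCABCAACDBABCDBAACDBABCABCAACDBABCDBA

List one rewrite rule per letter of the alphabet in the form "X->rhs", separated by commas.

A->ABC, B->DB, C->A, D->AC

  step 2 ⇒ step 3: ACDBACDBABC ⇒ ABC·A·AC·DB·ABC·A·AC·DB·ABC·DB·A
    A ↦ ABC
    B ↦ DB
    C ↦ A
    D ↦ AC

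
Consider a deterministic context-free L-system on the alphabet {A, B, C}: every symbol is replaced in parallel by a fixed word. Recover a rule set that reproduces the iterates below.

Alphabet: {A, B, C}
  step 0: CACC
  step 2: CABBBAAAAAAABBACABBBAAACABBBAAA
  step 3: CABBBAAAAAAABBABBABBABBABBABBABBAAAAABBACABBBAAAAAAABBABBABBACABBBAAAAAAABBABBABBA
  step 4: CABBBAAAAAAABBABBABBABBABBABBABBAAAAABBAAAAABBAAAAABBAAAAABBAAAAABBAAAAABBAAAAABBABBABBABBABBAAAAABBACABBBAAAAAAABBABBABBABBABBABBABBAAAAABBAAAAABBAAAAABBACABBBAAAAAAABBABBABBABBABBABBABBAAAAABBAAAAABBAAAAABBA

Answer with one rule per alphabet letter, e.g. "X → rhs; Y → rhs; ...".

A->BBA, B->AA, C->CAB

  step 3 ⇒ step 4: CABBBAAAAAAABBABBABBABBABBABBABBAAAAABBACABBBAAAAAAABBABBABBACABBBAAAAAAABBABBABBA ⇒ CAB·BBA·AA·AA·AA·BBA·BBA·BBA·BBA·BBA·BBA·BBA·AA·AA·BBA·AA·AA·BBA·AA·AA·BBA·AA·AA·BBA·AA·AA·BBA·AA·AA·BBA·AA·AA·BBA·BBA·BBA·BBA·BBA·AA·AA·BBA·CAB·BBA·AA·AA·AA·BBA·BBA·BBA·BBA·BBA·BBA·BBA·AA·AA·BBA·AA·AA·BBA·AA·AA·BBA·CAB·BBA·AA·AA·AA·BBA·BBA·BBA·BBA·BBA·BBA·BBA·AA·AA·BBA·AA·AA·BBA·AA·AA·BBA
    A ↦ BBA
    B ↦ AA
    C ↦ CAB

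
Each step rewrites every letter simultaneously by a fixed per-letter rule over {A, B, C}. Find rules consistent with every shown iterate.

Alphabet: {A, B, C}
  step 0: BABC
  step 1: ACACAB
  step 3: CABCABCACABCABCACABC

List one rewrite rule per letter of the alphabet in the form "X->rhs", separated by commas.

A->C, B->A, C->CAB

  step 0 ⇒ step 1: BABC ⇒ A·C·A·CAB
    A ↦ C
    B ↦ A
    C ↦ CAB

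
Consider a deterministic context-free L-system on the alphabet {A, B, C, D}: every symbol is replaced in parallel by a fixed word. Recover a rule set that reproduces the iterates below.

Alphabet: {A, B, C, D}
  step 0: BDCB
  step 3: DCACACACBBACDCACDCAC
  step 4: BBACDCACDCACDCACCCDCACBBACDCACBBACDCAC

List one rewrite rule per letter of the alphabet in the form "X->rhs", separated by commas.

A->DC, B->C, C->AC, D->BB

  step 3 ⇒ step 4: DCACACACBBACDCACDCAC ⇒ BB·AC·DC·AC·DC·AC·DC·AC·C·C·DC·AC·BB·AC·DC·AC·BB·AC·DC·AC
    A ↦ DC
    B ↦ C
    C ↦ AC
    D ↦ BB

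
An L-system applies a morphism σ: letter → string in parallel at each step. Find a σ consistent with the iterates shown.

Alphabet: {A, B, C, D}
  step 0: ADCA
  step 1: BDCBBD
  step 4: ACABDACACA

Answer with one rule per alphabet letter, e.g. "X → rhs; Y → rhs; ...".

  step 0 ⇒ step 1: ADCA ⇒ BD·C·B·BD
    A ↦ BD
    C ↦ B
    D ↦ C
    B ↦ A  (constrained at step 1)

A->BD, B->A, C->B, D->C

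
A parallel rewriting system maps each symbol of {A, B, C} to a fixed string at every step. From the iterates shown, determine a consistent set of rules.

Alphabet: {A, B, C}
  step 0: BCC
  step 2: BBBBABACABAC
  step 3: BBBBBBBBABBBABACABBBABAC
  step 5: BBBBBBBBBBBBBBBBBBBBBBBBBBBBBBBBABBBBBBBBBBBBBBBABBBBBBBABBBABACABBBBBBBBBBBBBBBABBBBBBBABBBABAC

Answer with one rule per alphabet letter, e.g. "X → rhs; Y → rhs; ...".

  step 2 ⇒ step 3: BBBBABACABAC ⇒ BB·BB·BB·BB·AB·BB·AB·AC·AB·BB·AB·AC
    A ↦ AB
    B ↦ BB
    C ↦ AC

A->AB, B->BB, C->AC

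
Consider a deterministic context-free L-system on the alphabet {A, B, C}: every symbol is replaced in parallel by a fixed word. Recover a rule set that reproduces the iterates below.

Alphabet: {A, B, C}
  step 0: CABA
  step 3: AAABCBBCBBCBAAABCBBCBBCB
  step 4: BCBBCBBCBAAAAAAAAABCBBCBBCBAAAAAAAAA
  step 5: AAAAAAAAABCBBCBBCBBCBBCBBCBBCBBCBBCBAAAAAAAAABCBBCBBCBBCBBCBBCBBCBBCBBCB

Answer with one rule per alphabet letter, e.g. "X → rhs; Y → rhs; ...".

A->BCB, B->A, C->A

  step 4 ⇒ step 5: BCBBCBBCBAAAAAAAAABCBBCBBCBAAAAAAAAA ⇒ A·A·A·A·A·A·A·A·A·BCB·BCB·BCB·BCB·BCB·BCB·BCB·BCB·BCB·A·A·A·A·A·A·A·A·A·BCB·BCB·BCB·BCB·BCB·BCB·BCB·BCB·BCB
    A ↦ BCB
    B ↦ A
    C ↦ A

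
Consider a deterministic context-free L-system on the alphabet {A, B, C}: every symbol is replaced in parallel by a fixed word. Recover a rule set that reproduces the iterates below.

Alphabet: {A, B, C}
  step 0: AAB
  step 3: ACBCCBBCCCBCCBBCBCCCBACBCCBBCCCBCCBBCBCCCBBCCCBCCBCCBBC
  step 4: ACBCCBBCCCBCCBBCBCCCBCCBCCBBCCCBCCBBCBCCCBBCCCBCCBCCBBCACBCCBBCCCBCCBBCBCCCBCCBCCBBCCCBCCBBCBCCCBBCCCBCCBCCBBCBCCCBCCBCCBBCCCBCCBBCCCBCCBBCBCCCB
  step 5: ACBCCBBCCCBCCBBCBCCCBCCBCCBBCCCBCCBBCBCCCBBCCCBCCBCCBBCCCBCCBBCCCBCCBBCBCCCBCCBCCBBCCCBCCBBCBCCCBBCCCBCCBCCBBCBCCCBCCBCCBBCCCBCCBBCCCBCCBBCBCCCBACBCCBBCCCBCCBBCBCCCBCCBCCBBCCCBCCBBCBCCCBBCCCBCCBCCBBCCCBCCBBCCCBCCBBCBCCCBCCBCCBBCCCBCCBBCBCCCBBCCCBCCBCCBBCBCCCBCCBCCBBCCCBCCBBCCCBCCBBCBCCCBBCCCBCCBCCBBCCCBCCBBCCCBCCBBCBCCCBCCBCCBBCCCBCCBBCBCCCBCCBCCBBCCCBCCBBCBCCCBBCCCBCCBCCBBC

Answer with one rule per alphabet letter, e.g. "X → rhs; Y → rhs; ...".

  step 4 ⇒ step 5: ACBCCBBCCCBCCBBCBCCCBCCBCCBBCCCBCCBBCBCCCBBCCCBCCBCCBBCACBCCBBCCCBCCBBCBCCCBCCBCCBBCCCBCCBBCBCCCBBCCCBCCBCCBBCBCCCBCCBCCBBCCCBCCBBCCCBCCBBCBCCCB ⇒ ACB·CCB·BC·CCB·CCB·BC·BC·CCB·CCB·CCB·BC·CCB·CCB·BC·BC·CCB·BC·CCB·CCB·CCB·BC·CCB·CCB·BC·CCB·CCB·BC·BC·CCB·CCB·CCB·BC·CCB·CCB·BC·BC·CCB·BC·CCB·CCB·CCB·BC·BC·CCB·CCB·CCB·BC·CCB·CCB·BC·CCB·CCB·BC·BC·CCB·ACB·CCB·BC·CCB·CCB·BC·BC·CCB·CCB·CCB·BC·CCB·CCB·BC·BC·CCB·BC·CCB·CCB·CCB·BC·CCB·CCB·BC·CCB·CCB·BC·BC·CCB·CCB·CCB·BC·CCB·CCB·BC·BC·CCB·BC·CCB·CCB·CCB·BC·BC·CCB·CCB·CCB·BC·CCB·CCB·BC·CCB·CCB·BC·BC·CCB·BC·CCB·CCB·CCB·BC·CCB·CCB·BC·CCB·CCB·BC·BC·CCB·CCB·CCB·BC·CCB·CCB·BC·BC·CCB·CCB·CCB·BC·CCB·CCB·BC·BC·CCB·BC·CCB·CCB·CCB·BC
    A ↦ ACB
    B ↦ BC
    C ↦ CCB

A->ACB, B->BC, C->CCB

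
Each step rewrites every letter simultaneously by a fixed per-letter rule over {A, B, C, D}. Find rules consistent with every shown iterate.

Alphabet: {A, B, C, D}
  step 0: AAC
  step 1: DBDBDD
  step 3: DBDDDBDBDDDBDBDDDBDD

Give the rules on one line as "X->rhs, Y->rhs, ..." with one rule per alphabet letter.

A->DB, B->A, C->DD, D->AC

  step 0 ⇒ step 1: AAC ⇒ DB·DB·DD
    A ↦ DB
    C ↦ DD
    B ↦ A  (constrained at step 1)
    D ↦ AC  (constrained at step 1)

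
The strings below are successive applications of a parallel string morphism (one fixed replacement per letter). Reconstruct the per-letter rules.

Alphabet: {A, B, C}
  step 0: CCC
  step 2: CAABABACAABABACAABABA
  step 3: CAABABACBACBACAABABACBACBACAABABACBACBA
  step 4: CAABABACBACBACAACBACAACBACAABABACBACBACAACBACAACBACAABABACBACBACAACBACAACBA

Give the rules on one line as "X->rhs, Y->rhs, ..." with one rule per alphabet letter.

A->BA, B->C, C->CAA

  step 3 ⇒ step 4: CAABABACBACBACAABABACBACBACAABABACBACBA ⇒ CAA·BA·BA·C·BA·C·BA·CAA·C·BA·CAA·C·BA·CAA·BA·BA·C·BA·C·BA·CAA·C·BA·CAA·C·BA·CAA·BA·BA·C·BA·C·BA·CAA·C·BA·CAA·C·BA
    A ↦ BA
    B ↦ C
    C ↦ CAA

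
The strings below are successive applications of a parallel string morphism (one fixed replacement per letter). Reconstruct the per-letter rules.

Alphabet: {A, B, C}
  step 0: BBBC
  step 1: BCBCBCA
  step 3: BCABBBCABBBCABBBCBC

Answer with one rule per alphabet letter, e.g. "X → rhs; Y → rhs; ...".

  step 0 ⇒ step 1: BBBC ⇒ BC·BC·BC·A
    B ↦ BC
    C ↦ A
    A ↦ BB  (constrained at step 1)

A->BB, B->BC, C->A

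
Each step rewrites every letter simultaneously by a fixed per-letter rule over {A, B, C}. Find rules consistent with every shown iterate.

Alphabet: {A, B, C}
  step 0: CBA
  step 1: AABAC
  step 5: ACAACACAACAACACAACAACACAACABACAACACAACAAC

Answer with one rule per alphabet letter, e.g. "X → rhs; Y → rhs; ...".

A->AC, B->AB, C->A

  step 0 ⇒ step 1: CBA ⇒ A·AB·AC
    A ↦ AC
    B ↦ AB
    C ↦ A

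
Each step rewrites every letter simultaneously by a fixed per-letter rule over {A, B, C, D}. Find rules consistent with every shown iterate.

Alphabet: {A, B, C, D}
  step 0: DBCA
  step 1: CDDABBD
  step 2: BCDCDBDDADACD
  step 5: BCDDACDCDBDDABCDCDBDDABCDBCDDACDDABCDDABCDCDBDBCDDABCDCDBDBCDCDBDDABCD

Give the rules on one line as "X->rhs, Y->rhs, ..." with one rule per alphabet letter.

  step 1 ⇒ step 2: CDDABBD ⇒ B·CD·CD·BD·DA·DA·CD
    A ↦ BD
    B ↦ DA
    C ↦ B
    D ↦ CD

A->BD, B->DA, C->B, D->CD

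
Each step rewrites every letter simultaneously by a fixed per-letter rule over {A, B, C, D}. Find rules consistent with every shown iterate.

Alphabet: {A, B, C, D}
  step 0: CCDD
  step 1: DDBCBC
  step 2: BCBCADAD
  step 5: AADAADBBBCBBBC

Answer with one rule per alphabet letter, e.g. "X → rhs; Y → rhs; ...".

  step 1 ⇒ step 2: DDBCBC ⇒ BC·BC·A·D·A·D
    B ↦ A
    C ↦ D
    D ↦ BC
    A ↦ B  (constrained at step 2)

A->B, B->A, C->D, D->BC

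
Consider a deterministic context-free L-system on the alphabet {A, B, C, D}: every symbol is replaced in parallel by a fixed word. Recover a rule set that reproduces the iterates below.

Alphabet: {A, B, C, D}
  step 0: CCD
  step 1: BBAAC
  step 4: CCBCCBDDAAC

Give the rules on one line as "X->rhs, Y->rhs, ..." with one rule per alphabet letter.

A->C, B->D, C->B, D->AAC

  step 0 ⇒ step 1: CCD ⇒ B·B·AAC
    C ↦ B
    D ↦ AAC
    A ↦ C  (constrained at step 1)
    B ↦ D  (constrained at step 1)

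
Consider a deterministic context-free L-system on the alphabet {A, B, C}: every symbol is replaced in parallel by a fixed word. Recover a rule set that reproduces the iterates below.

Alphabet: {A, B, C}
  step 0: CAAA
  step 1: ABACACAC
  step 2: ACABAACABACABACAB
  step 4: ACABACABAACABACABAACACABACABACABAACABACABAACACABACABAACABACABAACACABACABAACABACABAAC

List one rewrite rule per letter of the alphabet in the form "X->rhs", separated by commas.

A->AC, B->ABA, C->AB

  step 1 ⇒ step 2: ABACACAC ⇒ AC·ABA·AC·AB·AC·AB·AC·AB
    A ↦ AC
    B ↦ ABA
    C ↦ AB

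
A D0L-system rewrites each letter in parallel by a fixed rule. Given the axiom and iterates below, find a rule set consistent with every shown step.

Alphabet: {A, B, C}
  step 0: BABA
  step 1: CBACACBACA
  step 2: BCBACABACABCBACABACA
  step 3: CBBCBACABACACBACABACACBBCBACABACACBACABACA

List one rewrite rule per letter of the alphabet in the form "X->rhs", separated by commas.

A->ACA, B->CB, C->B

  step 2 ⇒ step 3: BCBACABACABCBACABACA ⇒ CB·B·CB·ACA·B·ACA·CB·ACA·B·ACA·CB·B·CB·ACA·B·ACA·CB·ACA·B·ACA
    A ↦ ACA
    B ↦ CB
    C ↦ B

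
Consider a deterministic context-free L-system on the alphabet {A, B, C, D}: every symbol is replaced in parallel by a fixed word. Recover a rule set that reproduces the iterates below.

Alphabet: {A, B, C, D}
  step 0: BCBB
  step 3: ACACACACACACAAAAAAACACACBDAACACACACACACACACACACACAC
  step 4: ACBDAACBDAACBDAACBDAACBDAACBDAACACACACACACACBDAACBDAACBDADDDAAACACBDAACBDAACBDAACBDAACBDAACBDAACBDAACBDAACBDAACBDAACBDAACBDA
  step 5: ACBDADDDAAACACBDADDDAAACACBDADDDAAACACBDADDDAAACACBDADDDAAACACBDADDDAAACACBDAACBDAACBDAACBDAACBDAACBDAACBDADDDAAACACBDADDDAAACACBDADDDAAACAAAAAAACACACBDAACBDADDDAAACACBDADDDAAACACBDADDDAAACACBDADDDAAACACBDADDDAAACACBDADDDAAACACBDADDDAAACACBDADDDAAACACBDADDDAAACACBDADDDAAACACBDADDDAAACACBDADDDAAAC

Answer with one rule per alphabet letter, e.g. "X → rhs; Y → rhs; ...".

  step 4 ⇒ step 5: ACBDAACBDAACBDAACBDAACBDAACBDAACACACACACACACBDAACBDAACBDADDDAAACACBDAACBDAACBDAACBDAACBDAACBDAACBDAACBDAACBDAACBDAACBDAACBDA ⇒ AC·BDA·DDD·AA·AC·AC·BDA·DDD·AA·AC·AC·BDA·DDD·AA·AC·AC·BDA·DDD·AA·AC·AC·BDA·DDD·AA·AC·AC·BDA·DDD·AA·AC·AC·BDA·AC·BDA·AC·BDA·AC·BDA·AC·BDA·AC·BDA·AC·BDA·DDD·AA·AC·AC·BDA·DDD·AA·AC·AC·BDA·DDD·AA·AC·AA·AA·AA·AC·AC·AC·BDA·AC·BDA·DDD·AA·AC·AC·BDA·DDD·AA·AC·AC·BDA·DDD·AA·AC·AC·BDA·DDD·AA·AC·AC·BDA·DDD·AA·AC·AC·BDA·DDD·AA·AC·AC·BDA·DDD·AA·AC·AC·BDA·DDD·AA·AC·AC·BDA·DDD·AA·AC·AC·BDA·DDD·AA·AC·AC·BDA·DDD·AA·AC·AC·BDA·DDD·AA·AC
    A ↦ AC
    B ↦ DDD
    C ↦ BDA
    D ↦ AA

A->AC, B->DDD, C->BDA, D->AA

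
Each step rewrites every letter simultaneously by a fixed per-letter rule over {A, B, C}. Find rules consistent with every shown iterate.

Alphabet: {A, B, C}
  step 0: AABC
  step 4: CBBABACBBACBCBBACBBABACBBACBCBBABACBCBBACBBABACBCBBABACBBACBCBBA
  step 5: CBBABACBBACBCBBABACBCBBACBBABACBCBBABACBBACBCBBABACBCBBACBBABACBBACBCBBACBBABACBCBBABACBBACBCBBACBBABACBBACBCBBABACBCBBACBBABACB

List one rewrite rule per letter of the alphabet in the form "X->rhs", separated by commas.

  step 4 ⇒ step 5: CBBABACBBACBCBBACBBABACBBACBCBBABACBCBBACBBABACBCBBABACBBACBCBBA ⇒ CB·BA·BA·CB·BA·CB·CB·BA·BA·CB·CB·BA·CB·BA·BA·CB·CB·BA·BA·CB·BA·CB·CB·BA·BA·CB·CB·BA·CB·BA·BA·CB·BA·CB·CB·BA·CB·BA·BA·CB·CB·BA·BA·CB·BA·CB·CB·BA·CB·BA·BA·CB·BA·CB·CB·BA·BA·CB·CB·BA·CB·BA·BA·CB
    A ↦ CB
    B ↦ BA
    C ↦ CB

A->CB, B->BA, C->CB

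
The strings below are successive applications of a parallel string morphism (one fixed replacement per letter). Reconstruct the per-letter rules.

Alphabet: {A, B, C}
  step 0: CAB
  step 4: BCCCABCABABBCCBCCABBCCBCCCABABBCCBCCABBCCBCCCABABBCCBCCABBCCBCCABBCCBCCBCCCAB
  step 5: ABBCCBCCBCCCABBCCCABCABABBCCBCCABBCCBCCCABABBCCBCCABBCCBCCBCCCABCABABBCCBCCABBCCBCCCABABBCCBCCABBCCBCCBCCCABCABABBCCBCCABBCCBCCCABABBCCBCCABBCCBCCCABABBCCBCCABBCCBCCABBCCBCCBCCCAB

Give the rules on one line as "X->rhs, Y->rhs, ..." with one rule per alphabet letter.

A->C, B->AB, C->BCC

  step 4 ⇒ step 5: BCCCABCABABBCCBCCABBCCBCCCABABBCCBCCABBCCBCCCABABBCCBCCABBCCBCCABBCCBCCBCCCAB ⇒ AB·BCC·BCC·BCC·C·AB·BCC·C·AB·C·AB·AB·BCC·BCC·AB·BCC·BCC·C·AB·AB·BCC·BCC·AB·BCC·BCC·BCC·C·AB·C·AB·AB·BCC·BCC·AB·BCC·BCC·C·AB·AB·BCC·BCC·AB·BCC·BCC·BCC·C·AB·C·AB·AB·BCC·BCC·AB·BCC·BCC·C·AB·AB·BCC·BCC·AB·BCC·BCC·C·AB·AB·BCC·BCC·AB·BCC·BCC·AB·BCC·BCC·BCC·C·AB
    A ↦ C
    B ↦ AB
    C ↦ BCC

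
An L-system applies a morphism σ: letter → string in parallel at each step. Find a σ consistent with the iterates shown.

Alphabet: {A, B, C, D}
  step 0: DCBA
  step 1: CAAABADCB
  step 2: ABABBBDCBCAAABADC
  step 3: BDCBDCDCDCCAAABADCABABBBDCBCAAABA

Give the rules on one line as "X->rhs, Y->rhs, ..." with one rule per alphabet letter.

A->B, B->DC, C->ABA, D->CAA

  step 2 ⇒ step 3: ABABBBDCBCAAABADC ⇒ B·DC·B·DC·DC·DC·CAA·ABA·DC·ABA·B·B·B·DC·B·CAA·ABA
    A ↦ B
    B ↦ DC
    C ↦ ABA
    D ↦ CAA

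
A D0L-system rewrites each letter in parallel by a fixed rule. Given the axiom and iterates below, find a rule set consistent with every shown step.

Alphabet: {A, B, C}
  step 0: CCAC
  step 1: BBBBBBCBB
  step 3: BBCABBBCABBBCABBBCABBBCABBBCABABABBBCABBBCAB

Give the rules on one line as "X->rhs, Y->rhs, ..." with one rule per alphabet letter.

  step 0 ⇒ step 1: CCAC ⇒ BB·BB·BBC·BB
    A ↦ BBC
    C ↦ BB
    B ↦ AB  (constrained at step 1)

A->BBC, B->AB, C->BB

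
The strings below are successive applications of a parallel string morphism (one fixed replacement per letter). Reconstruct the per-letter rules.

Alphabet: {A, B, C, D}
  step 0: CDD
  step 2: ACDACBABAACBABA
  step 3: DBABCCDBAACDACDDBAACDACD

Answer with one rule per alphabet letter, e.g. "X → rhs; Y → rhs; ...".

  step 2 ⇒ step 3: ACDACBABAACBABA ⇒ D·BA·BCC·D·BA·AC·D·AC·D·D·BA·AC·D·AC·D
    A ↦ D
    B ↦ AC
    C ↦ BA
    D ↦ BCC

A->D, B->AC, C->BA, D->BCC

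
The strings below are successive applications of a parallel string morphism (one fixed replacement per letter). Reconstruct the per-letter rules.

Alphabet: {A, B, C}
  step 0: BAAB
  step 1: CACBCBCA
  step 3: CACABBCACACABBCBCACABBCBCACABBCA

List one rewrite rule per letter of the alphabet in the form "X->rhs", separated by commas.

A->CB, B->CA, C->BB

  step 0 ⇒ step 1: BAAB ⇒ CA·CB·CB·CA
    A ↦ CB
    B ↦ CA
    C ↦ BB  (constrained at step 1)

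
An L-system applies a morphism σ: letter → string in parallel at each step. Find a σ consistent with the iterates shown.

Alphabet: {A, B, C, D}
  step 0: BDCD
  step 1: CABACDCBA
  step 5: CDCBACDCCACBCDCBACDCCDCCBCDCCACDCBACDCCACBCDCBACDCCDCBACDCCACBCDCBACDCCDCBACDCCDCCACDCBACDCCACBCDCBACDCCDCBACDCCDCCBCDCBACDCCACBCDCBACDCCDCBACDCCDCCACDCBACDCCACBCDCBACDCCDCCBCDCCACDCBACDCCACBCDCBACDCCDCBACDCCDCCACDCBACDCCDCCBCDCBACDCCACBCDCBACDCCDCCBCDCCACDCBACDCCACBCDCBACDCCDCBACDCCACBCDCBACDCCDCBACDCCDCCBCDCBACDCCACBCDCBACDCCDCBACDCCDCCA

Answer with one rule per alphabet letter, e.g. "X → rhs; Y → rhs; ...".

A->CB, B->CA, C->CDC, D->BA

  step 0 ⇒ step 1: BDCD ⇒ CA·BA·CDC·BA
    B ↦ CA
    C ↦ CDC
    D ↦ BA
    A ↦ CB  (constrained at step 1)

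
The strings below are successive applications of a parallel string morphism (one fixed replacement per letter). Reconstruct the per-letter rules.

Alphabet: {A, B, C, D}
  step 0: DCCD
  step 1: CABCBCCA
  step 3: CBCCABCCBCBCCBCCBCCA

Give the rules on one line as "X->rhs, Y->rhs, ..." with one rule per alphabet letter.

A->D, B->C, C->BC, D->CA

  step 0 ⇒ step 1: DCCD ⇒ CA·BC·BC·CA
    C ↦ BC
    D ↦ CA
    A ↦ D  (constrained at step 1)
    B ↦ C  (constrained at step 1)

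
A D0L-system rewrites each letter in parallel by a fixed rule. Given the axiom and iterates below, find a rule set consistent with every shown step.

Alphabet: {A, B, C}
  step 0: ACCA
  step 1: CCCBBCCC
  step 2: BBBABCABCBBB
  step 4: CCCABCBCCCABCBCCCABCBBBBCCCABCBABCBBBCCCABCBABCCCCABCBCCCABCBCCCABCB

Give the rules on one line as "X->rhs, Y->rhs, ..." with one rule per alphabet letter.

A->CCC, B->ABC, C->B

  step 1 ⇒ step 2: CCCBBCCC ⇒ B·B·B·ABC·ABC·B·B·B
    B ↦ ABC
    C ↦ B
  step 0 ⇒ step 1: ACCA ⇒ CCC·B·B·CCC
    A ↦ CCC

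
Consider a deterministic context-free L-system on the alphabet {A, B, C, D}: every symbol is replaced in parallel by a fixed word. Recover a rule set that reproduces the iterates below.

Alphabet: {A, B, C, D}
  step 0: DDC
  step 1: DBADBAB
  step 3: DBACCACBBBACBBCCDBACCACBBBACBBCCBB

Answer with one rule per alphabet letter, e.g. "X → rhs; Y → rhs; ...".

A->ACB, B->CC, C->B, D->DBA

  step 0 ⇒ step 1: DDC ⇒ DBA·DBA·B
    C ↦ B
    D ↦ DBA
    A ↦ ACB  (constrained at step 1)
    B ↦ CC  (constrained at step 1)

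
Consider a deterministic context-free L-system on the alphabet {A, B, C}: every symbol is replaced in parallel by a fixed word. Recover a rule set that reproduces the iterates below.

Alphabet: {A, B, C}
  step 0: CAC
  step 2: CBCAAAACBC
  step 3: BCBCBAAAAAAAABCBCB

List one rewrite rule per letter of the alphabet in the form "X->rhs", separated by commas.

A->AA, B->CBC, C->B

  step 2 ⇒ step 3: CBCAAAACBC ⇒ B·CBC·B·AA·AA·AA·AA·B·CBC·B
    A ↦ AA
    B ↦ CBC
    C ↦ B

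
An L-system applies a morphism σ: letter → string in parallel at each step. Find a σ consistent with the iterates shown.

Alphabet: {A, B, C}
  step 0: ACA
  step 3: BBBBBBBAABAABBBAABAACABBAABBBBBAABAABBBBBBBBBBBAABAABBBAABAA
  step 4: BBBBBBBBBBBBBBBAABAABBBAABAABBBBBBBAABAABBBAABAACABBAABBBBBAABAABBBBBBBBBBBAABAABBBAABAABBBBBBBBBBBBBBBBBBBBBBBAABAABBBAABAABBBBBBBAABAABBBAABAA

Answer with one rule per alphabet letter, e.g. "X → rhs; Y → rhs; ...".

A->BAA, B->BB, C->CAB

  step 3 ⇒ step 4: BBBBBBBAABAABBBAABAACABBAABBBBBAABAABBBBBBBBBBBAABAABBBAABAA ⇒ BB·BB·BB·BB·BB·BB·BB·BAA·BAA·BB·BAA·BAA·BB·BB·BB·BAA·BAA·BB·BAA·BAA·CAB·BAA·BB·BB·BAA·BAA·BB·BB·BB·BB·BB·BAA·BAA·BB·BAA·BAA·BB·BB·BB·BB·BB·BB·BB·BB·BB·BB·BB·BAA·BAA·BB·BAA·BAA·BB·BB·BB·BAA·BAA·BB·BAA·BAA
    A ↦ BAA
    B ↦ BB
    C ↦ CAB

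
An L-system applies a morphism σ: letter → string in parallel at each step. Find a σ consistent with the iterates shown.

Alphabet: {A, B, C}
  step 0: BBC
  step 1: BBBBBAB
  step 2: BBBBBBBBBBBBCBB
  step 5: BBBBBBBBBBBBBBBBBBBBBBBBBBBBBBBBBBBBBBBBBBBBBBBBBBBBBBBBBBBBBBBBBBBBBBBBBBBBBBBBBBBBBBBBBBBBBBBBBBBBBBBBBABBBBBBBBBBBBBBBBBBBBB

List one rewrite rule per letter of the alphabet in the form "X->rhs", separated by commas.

  step 1 ⇒ step 2: BBBBBAB ⇒ BB·BB·BB·BB·BB·BBC·BB
    A ↦ BBC
    B ↦ BB
  step 0 ⇒ step 1: BBC ⇒ BB·BB·BAB
    C ↦ BAB

A->BBC, B->BB, C->BAB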